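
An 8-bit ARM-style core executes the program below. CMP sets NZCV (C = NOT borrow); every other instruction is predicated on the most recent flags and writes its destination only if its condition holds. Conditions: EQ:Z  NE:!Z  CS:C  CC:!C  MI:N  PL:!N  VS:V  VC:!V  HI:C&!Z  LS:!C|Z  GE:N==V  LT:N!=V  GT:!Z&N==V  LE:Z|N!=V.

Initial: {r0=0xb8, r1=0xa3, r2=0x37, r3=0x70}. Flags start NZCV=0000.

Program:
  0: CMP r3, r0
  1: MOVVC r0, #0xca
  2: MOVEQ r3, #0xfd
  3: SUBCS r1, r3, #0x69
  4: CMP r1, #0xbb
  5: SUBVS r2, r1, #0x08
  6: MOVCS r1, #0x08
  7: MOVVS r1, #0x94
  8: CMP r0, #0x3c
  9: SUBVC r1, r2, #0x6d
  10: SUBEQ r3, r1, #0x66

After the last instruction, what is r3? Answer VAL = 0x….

VAL = 0x70

0: ✓ CMP  NZCV=1001
1: · MOVVC
2: · MOVEQ
3: · SUBCS
4: ✓ CMP  NZCV=1000
5: · SUBVS
6: · MOVCS
7: · MOVVS
8: ✓ CMP  NZCV=0011
9: · SUBVC
10: · SUBEQ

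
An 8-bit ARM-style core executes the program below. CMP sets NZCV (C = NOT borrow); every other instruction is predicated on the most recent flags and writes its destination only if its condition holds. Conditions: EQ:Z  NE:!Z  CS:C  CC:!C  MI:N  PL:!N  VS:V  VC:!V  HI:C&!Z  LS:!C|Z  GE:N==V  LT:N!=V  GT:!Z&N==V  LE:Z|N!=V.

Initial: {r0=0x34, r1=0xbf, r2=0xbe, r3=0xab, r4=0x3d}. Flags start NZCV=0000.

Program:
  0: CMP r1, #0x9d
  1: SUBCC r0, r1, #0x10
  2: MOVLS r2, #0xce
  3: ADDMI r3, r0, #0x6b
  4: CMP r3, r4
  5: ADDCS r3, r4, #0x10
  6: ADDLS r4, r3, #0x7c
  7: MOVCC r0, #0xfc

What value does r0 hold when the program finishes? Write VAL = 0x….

0: ✓ CMP  NZCV=0010
1: · SUBCC
2: · MOVLS
3: · ADDMI
4: ✓ CMP  NZCV=0011
5: ✓ ADDCS  r3←0x4d
6: · ADDLS
7: · MOVCC

VAL = 0x34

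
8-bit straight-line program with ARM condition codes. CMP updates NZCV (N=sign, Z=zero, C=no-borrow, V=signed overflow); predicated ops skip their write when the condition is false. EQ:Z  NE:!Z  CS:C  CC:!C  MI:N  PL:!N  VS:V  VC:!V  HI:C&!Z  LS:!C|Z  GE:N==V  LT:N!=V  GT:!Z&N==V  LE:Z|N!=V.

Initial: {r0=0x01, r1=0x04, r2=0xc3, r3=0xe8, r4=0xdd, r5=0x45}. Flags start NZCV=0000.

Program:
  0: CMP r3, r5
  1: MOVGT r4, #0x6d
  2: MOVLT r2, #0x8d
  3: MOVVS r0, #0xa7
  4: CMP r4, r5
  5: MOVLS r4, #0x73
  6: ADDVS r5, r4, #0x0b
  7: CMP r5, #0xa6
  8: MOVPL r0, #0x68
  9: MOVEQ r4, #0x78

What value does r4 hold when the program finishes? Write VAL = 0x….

[0] flags=1010 → (cmp)
[1] flags=1010 GT?F → skip
[2] flags=1010 LT?T → r2=0x8d
[3] flags=1010 VS?F → skip
[4] flags=1010 → (cmp)
[5] flags=1010 LS?F → skip
[6] flags=1010 VS?F → skip
[7] flags=1001 → (cmp)
[8] flags=1001 PL?F → skip
[9] flags=1001 EQ?F → skip

VAL = 0xdd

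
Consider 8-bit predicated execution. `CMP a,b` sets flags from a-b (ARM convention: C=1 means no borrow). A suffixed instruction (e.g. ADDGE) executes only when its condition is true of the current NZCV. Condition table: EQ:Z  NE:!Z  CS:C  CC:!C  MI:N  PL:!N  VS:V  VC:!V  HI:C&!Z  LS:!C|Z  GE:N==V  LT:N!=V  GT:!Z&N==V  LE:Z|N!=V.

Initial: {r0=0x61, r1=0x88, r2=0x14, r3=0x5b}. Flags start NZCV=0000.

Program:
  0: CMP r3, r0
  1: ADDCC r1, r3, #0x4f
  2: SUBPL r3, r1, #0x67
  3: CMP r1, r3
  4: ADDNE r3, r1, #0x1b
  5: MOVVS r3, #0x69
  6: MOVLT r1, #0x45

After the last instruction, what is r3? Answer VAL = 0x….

VAL = 0x69

0: ✓ CMP  NZCV=1000
1: ✓ ADDCC  r1←0xaa
2: · SUBPL
3: ✓ CMP  NZCV=0011
4: ✓ ADDNE  r3←0xc5
5: ✓ MOVVS  r3←0x69
6: ✓ MOVLT  r1←0x45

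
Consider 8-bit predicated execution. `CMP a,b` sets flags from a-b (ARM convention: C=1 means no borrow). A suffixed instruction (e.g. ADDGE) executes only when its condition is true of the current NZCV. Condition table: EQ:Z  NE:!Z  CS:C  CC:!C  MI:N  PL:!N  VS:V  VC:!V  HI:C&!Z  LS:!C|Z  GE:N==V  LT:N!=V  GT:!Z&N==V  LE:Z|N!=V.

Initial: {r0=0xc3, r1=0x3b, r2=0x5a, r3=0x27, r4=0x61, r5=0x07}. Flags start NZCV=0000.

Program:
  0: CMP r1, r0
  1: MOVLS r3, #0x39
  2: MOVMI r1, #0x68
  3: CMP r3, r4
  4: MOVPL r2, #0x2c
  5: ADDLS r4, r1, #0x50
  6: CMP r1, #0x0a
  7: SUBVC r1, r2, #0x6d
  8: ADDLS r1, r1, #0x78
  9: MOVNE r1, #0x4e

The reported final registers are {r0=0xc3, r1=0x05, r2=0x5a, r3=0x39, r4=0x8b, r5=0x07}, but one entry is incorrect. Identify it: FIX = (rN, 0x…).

[0] flags=0000 → (cmp)
[1] flags=0000 LS?T → r3=0x39
[2] flags=0000 MI?F → skip
[3] flags=1000 → (cmp)
[4] flags=1000 PL?F → skip
[5] flags=1000 LS?T → r4=0x8b
[6] flags=0010 → (cmp)
[7] flags=0010 VC?T → r1=0xed
[8] flags=0010 LS?F → skip
[9] flags=0010 NE?T → r1=0x4e

FIX = (r1, 0x4e)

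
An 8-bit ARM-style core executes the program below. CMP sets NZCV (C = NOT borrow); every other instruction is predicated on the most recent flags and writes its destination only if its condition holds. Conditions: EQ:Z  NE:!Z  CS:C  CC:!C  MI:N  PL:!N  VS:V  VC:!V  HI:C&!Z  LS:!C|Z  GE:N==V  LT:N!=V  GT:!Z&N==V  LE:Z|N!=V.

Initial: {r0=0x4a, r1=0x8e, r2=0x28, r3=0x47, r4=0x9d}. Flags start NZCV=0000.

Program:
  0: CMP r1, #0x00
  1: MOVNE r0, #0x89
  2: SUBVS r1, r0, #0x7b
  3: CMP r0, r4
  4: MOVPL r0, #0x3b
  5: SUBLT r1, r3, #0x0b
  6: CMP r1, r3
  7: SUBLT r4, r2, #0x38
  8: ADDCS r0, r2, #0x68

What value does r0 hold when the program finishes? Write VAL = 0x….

VAL = 0x89

0: ✓ CMP  NZCV=1010
1: ✓ MOVNE  r0←0x89
2: · SUBVS
3: ✓ CMP  NZCV=1000
4: · MOVPL
5: ✓ SUBLT  r1←0x3c
6: ✓ CMP  NZCV=1000
7: ✓ SUBLT  r4←0xf0
8: · ADDCS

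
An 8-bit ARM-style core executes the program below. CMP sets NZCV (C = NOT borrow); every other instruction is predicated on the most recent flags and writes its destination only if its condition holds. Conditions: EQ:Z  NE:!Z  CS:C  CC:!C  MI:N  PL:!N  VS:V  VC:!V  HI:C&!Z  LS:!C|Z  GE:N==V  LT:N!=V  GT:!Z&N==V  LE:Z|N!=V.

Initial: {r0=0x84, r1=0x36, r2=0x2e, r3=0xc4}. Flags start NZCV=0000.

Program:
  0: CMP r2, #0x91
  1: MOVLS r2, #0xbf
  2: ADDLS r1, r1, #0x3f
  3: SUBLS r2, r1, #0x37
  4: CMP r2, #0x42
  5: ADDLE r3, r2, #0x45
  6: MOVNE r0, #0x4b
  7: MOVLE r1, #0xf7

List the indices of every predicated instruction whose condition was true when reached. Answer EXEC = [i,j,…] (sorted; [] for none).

0: ✓ CMP  NZCV=1001
1: ✓ MOVLS  r2←0xbf
2: ✓ ADDLS  r1←0x75
3: ✓ SUBLS  r2←0x3e
4: ✓ CMP  NZCV=1000
5: ✓ ADDLE  r3←0x83
6: ✓ MOVNE  r0←0x4b
7: ✓ MOVLE  r1←0xf7

EXEC = [1,2,3,5,6,7]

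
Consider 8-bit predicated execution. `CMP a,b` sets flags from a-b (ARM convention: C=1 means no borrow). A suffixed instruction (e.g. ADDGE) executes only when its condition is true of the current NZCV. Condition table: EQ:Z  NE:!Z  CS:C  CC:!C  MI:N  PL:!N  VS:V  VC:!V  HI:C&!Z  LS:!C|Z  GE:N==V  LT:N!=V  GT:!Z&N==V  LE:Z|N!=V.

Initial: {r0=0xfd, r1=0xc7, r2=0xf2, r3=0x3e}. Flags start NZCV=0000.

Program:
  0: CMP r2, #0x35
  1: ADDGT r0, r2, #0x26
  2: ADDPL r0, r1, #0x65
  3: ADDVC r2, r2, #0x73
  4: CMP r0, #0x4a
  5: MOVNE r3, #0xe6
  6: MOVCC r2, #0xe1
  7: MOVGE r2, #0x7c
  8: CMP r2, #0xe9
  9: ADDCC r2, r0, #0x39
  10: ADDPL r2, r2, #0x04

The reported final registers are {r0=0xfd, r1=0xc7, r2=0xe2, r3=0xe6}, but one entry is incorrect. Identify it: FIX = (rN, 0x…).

FIX = (r2, 0x3a)

0: ✓ CMP  NZCV=1010
1: · ADDGT
2: · ADDPL
3: ✓ ADDVC  r2←0x65
4: ✓ CMP  NZCV=1010
5: ✓ MOVNE  r3←0xe6
6: · MOVCC
7: · MOVGE
8: ✓ CMP  NZCV=0000
9: ✓ ADDCC  r2←0x36
10: ✓ ADDPL  r2←0x3a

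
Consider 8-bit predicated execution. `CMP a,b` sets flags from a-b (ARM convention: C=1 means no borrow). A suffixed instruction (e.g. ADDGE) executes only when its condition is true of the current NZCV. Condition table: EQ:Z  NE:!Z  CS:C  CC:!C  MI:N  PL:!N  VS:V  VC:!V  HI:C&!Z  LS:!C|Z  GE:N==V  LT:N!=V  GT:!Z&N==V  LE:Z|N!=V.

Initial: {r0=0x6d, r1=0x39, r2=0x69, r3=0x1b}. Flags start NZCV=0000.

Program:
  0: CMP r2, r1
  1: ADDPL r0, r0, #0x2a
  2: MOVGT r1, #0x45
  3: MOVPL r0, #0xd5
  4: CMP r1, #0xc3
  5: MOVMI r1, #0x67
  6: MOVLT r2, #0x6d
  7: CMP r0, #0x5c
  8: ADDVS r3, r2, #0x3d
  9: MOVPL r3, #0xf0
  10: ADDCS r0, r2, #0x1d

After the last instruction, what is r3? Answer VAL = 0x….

VAL = 0xf0

0: ✓ CMP  NZCV=0010
1: ✓ ADDPL  r0←0x97
2: ✓ MOVGT  r1←0x45
3: ✓ MOVPL  r0←0xd5
4: ✓ CMP  NZCV=1001
5: ✓ MOVMI  r1←0x67
6: · MOVLT
7: ✓ CMP  NZCV=0011
8: ✓ ADDVS  r3←0xa6
9: ✓ MOVPL  r3←0xf0
10: ✓ ADDCS  r0←0x86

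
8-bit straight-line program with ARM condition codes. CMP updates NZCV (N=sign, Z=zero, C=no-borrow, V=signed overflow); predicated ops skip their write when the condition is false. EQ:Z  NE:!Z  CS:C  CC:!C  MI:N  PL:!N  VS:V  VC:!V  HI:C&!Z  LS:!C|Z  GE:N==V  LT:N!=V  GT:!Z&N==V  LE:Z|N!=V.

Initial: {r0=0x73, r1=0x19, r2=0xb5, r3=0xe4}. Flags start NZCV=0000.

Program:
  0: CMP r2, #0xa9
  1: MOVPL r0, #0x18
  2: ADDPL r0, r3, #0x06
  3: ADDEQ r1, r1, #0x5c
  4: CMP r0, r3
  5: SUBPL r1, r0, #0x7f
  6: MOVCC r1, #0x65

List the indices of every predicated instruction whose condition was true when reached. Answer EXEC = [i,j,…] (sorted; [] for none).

[0] flags=0010 → (cmp)
[1] flags=0010 PL?T → r0=0x18
[2] flags=0010 PL?T → r0=0xea
[3] flags=0010 EQ?F → skip
[4] flags=0010 → (cmp)
[5] flags=0010 PL?T → r1=0x6b
[6] flags=0010 CC?F → skip

EXEC = [1,2,5]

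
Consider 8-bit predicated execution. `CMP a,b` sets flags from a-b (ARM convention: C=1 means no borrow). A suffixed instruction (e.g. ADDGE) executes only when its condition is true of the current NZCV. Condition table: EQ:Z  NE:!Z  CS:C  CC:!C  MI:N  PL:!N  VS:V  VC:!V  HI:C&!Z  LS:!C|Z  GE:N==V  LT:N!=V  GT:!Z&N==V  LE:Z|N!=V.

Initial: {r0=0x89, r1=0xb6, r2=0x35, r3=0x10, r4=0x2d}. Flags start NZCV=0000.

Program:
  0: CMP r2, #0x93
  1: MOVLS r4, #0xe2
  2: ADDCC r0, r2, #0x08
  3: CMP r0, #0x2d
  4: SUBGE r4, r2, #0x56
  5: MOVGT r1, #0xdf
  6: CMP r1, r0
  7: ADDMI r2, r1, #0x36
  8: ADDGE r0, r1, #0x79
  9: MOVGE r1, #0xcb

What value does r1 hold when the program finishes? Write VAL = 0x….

VAL = 0xdf

0: ✓ CMP  NZCV=1001
1: ✓ MOVLS  r4←0xe2
2: ✓ ADDCC  r0←0x3d
3: ✓ CMP  NZCV=0010
4: ✓ SUBGE  r4←0xdf
5: ✓ MOVGT  r1←0xdf
6: ✓ CMP  NZCV=1010
7: ✓ ADDMI  r2←0x15
8: · ADDGE
9: · MOVGE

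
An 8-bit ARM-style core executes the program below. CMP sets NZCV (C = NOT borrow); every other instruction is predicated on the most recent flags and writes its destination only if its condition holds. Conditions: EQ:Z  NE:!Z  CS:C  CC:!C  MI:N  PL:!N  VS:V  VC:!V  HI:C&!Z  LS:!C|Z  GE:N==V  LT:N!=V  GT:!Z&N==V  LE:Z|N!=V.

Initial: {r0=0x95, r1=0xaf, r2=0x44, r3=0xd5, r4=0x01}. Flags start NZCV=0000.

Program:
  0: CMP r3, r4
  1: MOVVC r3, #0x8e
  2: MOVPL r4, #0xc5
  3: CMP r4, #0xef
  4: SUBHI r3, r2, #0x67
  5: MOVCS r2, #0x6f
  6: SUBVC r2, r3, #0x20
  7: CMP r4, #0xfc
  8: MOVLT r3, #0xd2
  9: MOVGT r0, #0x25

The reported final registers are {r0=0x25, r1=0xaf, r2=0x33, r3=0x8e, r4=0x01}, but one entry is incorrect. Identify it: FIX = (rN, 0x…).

FIX = (r2, 0x6e)

0: ✓ CMP  NZCV=1010
1: ✓ MOVVC  r3←0x8e
2: · MOVPL
3: ✓ CMP  NZCV=0000
4: · SUBHI
5: · MOVCS
6: ✓ SUBVC  r2←0x6e
7: ✓ CMP  NZCV=0000
8: · MOVLT
9: ✓ MOVGT  r0←0x25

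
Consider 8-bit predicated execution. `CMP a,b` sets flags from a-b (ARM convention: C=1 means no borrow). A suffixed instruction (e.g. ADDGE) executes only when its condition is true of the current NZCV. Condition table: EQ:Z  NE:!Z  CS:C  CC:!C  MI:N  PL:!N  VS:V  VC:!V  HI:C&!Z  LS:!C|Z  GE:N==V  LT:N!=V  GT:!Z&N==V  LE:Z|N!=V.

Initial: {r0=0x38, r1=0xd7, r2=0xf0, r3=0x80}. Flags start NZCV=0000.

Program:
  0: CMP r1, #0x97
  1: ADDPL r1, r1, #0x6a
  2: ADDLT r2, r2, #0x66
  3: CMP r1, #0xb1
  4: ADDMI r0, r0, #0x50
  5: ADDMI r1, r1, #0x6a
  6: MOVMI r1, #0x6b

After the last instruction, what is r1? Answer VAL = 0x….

[0] flags=0010 → (cmp)
[1] flags=0010 PL?T → r1=0x41
[2] flags=0010 LT?F → skip
[3] flags=1001 → (cmp)
[4] flags=1001 MI?T → r0=0x88
[5] flags=1001 MI?T → r1=0xab
[6] flags=1001 MI?T → r1=0x6b

VAL = 0x6b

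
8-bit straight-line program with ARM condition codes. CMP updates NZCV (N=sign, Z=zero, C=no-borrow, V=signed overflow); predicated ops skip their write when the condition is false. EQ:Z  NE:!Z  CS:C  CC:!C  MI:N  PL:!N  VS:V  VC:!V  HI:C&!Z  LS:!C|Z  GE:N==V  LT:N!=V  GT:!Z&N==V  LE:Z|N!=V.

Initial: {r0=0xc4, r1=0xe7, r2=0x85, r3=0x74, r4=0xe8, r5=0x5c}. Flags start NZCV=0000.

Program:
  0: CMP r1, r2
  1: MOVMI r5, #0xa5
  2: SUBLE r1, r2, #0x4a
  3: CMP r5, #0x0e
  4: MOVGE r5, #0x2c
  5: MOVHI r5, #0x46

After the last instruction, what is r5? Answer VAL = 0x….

VAL = 0x46

[0] flags=0010 → (cmp)
[1] flags=0010 MI?F → skip
[2] flags=0010 LE?F → skip
[3] flags=0010 → (cmp)
[4] flags=0010 GE?T → r5=0x2c
[5] flags=0010 HI?T → r5=0x46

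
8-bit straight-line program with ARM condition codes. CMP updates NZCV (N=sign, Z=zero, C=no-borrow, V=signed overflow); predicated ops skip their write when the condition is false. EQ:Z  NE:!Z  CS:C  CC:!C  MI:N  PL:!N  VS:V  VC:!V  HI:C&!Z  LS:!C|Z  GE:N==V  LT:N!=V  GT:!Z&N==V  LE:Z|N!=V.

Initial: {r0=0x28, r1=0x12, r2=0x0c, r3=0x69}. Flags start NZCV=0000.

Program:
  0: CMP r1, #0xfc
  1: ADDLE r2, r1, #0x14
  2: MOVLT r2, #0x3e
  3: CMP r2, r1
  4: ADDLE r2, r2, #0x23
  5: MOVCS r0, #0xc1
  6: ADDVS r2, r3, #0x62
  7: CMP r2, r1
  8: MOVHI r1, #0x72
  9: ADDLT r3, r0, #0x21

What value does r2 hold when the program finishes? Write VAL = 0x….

0: ✓ CMP  NZCV=0000
1: · ADDLE
2: · MOVLT
3: ✓ CMP  NZCV=1000
4: ✓ ADDLE  r2←0x2f
5: · MOVCS
6: · ADDVS
7: ✓ CMP  NZCV=0010
8: ✓ MOVHI  r1←0x72
9: · ADDLT

VAL = 0x2f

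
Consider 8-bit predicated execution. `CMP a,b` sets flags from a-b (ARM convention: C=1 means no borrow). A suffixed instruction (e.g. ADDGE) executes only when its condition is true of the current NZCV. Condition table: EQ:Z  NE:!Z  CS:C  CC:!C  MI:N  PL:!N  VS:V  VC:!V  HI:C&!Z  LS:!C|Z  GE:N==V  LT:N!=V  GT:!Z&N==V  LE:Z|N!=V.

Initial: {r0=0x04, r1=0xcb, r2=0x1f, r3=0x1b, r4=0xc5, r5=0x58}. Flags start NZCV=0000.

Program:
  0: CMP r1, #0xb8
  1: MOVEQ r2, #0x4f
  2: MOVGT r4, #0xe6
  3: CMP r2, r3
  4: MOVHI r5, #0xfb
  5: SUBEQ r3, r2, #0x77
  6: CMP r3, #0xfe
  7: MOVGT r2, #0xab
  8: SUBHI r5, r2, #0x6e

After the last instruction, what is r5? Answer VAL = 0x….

VAL = 0xfb

[0] flags=0010 → (cmp)
[1] flags=0010 EQ?F → skip
[2] flags=0010 GT?T → r4=0xe6
[3] flags=0010 → (cmp)
[4] flags=0010 HI?T → r5=0xfb
[5] flags=0010 EQ?F → skip
[6] flags=0000 → (cmp)
[7] flags=0000 GT?T → r2=0xab
[8] flags=0000 HI?F → skip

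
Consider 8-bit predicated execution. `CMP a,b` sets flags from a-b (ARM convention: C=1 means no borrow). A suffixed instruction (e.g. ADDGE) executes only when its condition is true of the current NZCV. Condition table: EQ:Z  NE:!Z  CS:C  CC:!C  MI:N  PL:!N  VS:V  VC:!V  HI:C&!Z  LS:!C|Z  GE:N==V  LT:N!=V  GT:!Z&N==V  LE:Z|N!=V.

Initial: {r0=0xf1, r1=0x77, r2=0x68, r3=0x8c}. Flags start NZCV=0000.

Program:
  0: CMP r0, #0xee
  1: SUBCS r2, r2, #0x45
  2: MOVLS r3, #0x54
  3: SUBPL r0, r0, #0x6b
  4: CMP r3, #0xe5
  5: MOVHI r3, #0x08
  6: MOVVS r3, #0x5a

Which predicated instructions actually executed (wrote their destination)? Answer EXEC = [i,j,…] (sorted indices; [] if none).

[0] flags=0010 → (cmp)
[1] flags=0010 CS?T → r2=0x23
[2] flags=0010 LS?F → skip
[3] flags=0010 PL?T → r0=0x86
[4] flags=1000 → (cmp)
[5] flags=1000 HI?F → skip
[6] flags=1000 VS?F → skip

EXEC = [1,3]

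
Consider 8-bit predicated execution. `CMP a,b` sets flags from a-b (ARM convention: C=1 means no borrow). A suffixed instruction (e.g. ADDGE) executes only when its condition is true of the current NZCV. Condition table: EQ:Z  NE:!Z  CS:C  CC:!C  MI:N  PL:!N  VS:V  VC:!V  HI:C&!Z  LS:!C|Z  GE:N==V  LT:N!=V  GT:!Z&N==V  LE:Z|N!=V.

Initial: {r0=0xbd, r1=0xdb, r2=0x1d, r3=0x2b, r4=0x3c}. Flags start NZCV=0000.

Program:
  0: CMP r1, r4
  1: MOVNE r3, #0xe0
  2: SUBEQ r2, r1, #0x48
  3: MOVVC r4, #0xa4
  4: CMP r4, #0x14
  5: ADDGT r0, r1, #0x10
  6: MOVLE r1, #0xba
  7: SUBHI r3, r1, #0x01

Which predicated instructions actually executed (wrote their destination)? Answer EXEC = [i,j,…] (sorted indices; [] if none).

[0] flags=1010 → (cmp)
[1] flags=1010 NE?T → r3=0xe0
[2] flags=1010 EQ?F → skip
[3] flags=1010 VC?T → r4=0xa4
[4] flags=1010 → (cmp)
[5] flags=1010 GT?F → skip
[6] flags=1010 LE?T → r1=0xba
[7] flags=1010 HI?T → r3=0xb9

EXEC = [1,3,6,7]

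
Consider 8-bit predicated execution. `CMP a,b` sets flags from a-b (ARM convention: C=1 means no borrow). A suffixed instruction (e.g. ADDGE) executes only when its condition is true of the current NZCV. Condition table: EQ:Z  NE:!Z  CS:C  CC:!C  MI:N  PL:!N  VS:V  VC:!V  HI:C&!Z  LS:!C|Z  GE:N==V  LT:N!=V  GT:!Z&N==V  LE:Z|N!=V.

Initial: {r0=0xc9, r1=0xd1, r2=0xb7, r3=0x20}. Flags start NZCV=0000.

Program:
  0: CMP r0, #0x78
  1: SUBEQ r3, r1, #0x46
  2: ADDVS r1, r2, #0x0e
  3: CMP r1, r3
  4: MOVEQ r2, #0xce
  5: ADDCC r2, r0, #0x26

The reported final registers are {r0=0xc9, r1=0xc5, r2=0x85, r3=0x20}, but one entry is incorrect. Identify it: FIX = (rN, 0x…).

[0] flags=0011 → (cmp)
[1] flags=0011 EQ?F → skip
[2] flags=0011 VS?T → r1=0xc5
[3] flags=1010 → (cmp)
[4] flags=1010 EQ?F → skip
[5] flags=1010 CC?F → skip

FIX = (r2, 0xb7)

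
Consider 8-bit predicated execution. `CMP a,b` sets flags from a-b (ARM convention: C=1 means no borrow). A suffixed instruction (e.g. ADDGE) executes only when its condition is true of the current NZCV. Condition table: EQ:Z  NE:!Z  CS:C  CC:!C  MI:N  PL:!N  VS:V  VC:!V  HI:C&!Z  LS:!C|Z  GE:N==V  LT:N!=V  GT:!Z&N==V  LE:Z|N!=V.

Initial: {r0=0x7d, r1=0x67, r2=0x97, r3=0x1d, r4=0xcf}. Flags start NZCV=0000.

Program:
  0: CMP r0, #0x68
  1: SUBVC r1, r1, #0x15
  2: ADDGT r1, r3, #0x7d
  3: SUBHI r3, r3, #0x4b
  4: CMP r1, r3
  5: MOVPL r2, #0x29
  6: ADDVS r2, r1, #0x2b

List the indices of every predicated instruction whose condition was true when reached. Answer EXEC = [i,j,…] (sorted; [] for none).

0: ✓ CMP  NZCV=0010
1: ✓ SUBVC  r1←0x52
2: ✓ ADDGT  r1←0x9a
3: ✓ SUBHI  r3←0xd2
4: ✓ CMP  NZCV=1000
5: · MOVPL
6: · ADDVS

EXEC = [1,2,3]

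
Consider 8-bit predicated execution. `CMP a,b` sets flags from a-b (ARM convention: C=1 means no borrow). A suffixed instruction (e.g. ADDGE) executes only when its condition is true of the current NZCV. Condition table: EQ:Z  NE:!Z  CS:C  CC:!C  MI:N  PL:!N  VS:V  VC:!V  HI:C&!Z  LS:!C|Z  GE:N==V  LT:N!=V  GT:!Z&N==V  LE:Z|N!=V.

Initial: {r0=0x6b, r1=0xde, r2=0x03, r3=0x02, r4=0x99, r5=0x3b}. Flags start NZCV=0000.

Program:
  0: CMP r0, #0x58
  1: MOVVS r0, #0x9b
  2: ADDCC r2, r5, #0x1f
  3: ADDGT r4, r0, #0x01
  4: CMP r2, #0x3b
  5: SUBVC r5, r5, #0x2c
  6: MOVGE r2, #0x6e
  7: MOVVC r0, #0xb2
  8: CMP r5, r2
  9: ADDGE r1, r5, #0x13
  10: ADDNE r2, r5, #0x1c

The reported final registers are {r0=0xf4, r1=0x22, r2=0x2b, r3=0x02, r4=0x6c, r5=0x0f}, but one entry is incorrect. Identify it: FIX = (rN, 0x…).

FIX = (r0, 0xb2)

[0] flags=0010 → (cmp)
[1] flags=0010 VS?F → skip
[2] flags=0010 CC?F → skip
[3] flags=0010 GT?T → r4=0x6c
[4] flags=1000 → (cmp)
[5] flags=1000 VC?T → r5=0x0f
[6] flags=1000 GE?F → skip
[7] flags=1000 VC?T → r0=0xb2
[8] flags=0010 → (cmp)
[9] flags=0010 GE?T → r1=0x22
[10] flags=0010 NE?T → r2=0x2b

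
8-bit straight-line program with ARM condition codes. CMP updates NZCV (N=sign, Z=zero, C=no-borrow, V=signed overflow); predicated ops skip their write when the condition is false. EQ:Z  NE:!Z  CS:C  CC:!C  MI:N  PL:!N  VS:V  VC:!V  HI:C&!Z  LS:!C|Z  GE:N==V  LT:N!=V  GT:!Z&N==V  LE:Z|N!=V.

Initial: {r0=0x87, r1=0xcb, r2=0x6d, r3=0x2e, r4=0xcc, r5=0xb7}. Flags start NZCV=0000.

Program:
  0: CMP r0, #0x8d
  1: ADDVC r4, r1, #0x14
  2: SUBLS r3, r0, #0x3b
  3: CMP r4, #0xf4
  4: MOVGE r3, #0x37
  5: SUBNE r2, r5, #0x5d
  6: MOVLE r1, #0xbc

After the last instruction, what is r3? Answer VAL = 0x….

VAL = 0x4c

0: ✓ CMP  NZCV=1000
1: ✓ ADDVC  r4←0xdf
2: ✓ SUBLS  r3←0x4c
3: ✓ CMP  NZCV=1000
4: · MOVGE
5: ✓ SUBNE  r2←0x5a
6: ✓ MOVLE  r1←0xbc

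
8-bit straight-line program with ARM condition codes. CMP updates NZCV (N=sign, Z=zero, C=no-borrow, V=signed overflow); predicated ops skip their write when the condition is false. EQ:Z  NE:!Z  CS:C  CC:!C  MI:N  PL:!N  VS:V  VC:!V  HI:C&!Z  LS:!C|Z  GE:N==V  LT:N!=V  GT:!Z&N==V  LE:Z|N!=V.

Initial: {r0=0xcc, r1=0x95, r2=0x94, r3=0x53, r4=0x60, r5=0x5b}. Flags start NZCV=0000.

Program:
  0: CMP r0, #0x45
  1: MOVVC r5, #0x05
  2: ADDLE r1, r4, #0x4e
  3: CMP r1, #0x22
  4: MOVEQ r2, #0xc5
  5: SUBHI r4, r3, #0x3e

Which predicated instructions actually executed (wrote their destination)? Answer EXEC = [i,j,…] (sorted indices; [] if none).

0: ✓ CMP  NZCV=1010
1: ✓ MOVVC  r5←0x05
2: ✓ ADDLE  r1←0xae
3: ✓ CMP  NZCV=1010
4: · MOVEQ
5: ✓ SUBHI  r4←0x15

EXEC = [1,2,5]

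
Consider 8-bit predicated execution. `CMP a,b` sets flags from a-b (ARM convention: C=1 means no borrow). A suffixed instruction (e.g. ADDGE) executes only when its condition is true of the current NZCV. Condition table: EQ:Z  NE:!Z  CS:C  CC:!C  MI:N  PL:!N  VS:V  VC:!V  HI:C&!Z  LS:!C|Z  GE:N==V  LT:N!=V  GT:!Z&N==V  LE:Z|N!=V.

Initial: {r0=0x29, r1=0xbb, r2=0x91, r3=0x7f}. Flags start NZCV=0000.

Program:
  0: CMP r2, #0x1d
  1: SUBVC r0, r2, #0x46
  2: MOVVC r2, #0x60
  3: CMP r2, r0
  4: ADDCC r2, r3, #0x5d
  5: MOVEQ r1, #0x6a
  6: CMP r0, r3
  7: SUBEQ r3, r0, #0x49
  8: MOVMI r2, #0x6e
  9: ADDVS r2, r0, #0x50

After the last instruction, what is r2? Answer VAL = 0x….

VAL = 0x6e

[0] flags=0011 → (cmp)
[1] flags=0011 VC?F → skip
[2] flags=0011 VC?F → skip
[3] flags=0011 → (cmp)
[4] flags=0011 CC?F → skip
[5] flags=0011 EQ?F → skip
[6] flags=1000 → (cmp)
[7] flags=1000 EQ?F → skip
[8] flags=1000 MI?T → r2=0x6e
[9] flags=1000 VS?F → skip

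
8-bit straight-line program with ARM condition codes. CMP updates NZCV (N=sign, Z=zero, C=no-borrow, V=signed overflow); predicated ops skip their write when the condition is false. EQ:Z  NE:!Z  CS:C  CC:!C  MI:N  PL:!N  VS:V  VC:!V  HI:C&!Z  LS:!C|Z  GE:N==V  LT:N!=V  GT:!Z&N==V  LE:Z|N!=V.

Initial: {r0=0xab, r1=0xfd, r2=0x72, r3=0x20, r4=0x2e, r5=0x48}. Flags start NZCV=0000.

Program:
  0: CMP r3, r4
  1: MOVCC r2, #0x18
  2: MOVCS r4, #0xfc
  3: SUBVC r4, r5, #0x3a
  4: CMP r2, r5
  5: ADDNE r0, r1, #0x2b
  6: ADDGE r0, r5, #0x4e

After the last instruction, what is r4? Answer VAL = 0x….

VAL = 0x0e

0: ✓ CMP  NZCV=1000
1: ✓ MOVCC  r2←0x18
2: · MOVCS
3: ✓ SUBVC  r4←0x0e
4: ✓ CMP  NZCV=1000
5: ✓ ADDNE  r0←0x28
6: · ADDGE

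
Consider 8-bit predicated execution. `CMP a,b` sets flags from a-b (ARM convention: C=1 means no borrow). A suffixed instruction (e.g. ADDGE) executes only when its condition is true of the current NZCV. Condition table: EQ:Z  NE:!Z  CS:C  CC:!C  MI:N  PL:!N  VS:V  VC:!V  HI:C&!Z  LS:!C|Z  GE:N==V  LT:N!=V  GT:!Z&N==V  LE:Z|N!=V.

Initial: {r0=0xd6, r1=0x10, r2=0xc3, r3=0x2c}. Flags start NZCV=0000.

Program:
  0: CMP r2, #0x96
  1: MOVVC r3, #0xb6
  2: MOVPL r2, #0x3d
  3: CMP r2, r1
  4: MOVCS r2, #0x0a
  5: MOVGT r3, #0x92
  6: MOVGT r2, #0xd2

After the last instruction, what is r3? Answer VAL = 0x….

VAL = 0x92

0: ✓ CMP  NZCV=0010
1: ✓ MOVVC  r3←0xb6
2: ✓ MOVPL  r2←0x3d
3: ✓ CMP  NZCV=0010
4: ✓ MOVCS  r2←0x0a
5: ✓ MOVGT  r3←0x92
6: ✓ MOVGT  r2←0xd2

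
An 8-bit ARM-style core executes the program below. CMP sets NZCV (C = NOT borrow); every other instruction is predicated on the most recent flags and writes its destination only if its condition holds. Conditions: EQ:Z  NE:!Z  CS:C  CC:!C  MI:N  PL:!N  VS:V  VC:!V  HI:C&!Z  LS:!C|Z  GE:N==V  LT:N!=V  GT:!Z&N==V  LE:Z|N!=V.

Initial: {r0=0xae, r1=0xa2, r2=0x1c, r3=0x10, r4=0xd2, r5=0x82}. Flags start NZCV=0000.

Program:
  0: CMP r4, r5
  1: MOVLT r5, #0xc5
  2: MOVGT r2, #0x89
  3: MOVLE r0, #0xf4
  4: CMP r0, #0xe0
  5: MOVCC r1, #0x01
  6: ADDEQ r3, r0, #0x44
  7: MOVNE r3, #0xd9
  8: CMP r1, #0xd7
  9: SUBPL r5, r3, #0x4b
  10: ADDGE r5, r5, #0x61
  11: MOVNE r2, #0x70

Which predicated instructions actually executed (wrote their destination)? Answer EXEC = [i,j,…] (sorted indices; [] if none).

0: ✓ CMP  NZCV=0010
1: · MOVLT
2: ✓ MOVGT  r2←0x89
3: · MOVLE
4: ✓ CMP  NZCV=1000
5: ✓ MOVCC  r1←0x01
6: · ADDEQ
7: ✓ MOVNE  r3←0xd9
8: ✓ CMP  NZCV=0000
9: ✓ SUBPL  r5←0x8e
10: ✓ ADDGE  r5←0xef
11: ✓ MOVNE  r2←0x70

EXEC = [2,5,7,9,10,11]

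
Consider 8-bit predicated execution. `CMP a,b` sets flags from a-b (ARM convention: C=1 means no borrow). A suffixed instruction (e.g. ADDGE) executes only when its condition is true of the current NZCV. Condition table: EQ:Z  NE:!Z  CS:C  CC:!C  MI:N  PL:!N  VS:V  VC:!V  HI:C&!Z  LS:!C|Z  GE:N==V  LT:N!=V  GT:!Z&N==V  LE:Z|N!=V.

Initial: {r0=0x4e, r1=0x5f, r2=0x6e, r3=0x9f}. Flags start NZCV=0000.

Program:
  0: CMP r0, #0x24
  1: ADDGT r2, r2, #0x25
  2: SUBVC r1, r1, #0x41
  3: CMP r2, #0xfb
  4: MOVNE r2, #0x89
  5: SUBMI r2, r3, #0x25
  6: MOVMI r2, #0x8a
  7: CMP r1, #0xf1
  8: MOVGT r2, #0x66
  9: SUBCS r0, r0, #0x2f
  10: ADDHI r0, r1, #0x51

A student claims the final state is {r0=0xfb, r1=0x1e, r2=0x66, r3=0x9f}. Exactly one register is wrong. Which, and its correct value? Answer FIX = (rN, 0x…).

[0] flags=0010 → (cmp)
[1] flags=0010 GT?T → r2=0x93
[2] flags=0010 VC?T → r1=0x1e
[3] flags=1000 → (cmp)
[4] flags=1000 NE?T → r2=0x89
[5] flags=1000 MI?T → r2=0x7a
[6] flags=1000 MI?T → r2=0x8a
[7] flags=0000 → (cmp)
[8] flags=0000 GT?T → r2=0x66
[9] flags=0000 CS?F → skip
[10] flags=0000 HI?F → skip

FIX = (r0, 0x4e)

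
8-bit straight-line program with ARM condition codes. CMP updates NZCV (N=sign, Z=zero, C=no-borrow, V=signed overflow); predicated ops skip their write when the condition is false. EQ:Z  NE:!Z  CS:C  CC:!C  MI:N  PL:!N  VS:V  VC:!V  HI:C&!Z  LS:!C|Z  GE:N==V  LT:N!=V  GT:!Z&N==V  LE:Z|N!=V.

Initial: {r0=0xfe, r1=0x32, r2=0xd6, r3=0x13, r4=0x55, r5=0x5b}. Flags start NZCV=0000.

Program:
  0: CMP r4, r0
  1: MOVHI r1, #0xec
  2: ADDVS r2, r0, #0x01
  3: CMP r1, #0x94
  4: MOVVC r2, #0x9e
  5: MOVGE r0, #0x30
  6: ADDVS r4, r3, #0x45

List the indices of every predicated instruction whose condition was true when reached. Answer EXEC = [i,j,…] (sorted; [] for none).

EXEC = [5,6]

[0] flags=0000 → (cmp)
[1] flags=0000 HI?F → skip
[2] flags=0000 VS?F → skip
[3] flags=1001 → (cmp)
[4] flags=1001 VC?F → skip
[5] flags=1001 GE?T → r0=0x30
[6] flags=1001 VS?T → r4=0x58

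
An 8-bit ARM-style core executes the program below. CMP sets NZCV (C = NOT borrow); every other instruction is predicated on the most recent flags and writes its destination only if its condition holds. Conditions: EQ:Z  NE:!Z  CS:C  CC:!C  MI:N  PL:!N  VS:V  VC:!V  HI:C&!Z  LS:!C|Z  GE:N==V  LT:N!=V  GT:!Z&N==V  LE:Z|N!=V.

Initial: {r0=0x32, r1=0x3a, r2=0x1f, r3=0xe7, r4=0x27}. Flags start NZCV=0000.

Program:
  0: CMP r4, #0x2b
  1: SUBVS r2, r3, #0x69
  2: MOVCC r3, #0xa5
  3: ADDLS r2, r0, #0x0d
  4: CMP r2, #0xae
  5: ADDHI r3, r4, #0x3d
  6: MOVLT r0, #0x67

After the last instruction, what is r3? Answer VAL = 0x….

VAL = 0xa5

[0] flags=1000 → (cmp)
[1] flags=1000 VS?F → skip
[2] flags=1000 CC?T → r3=0xa5
[3] flags=1000 LS?T → r2=0x3f
[4] flags=1001 → (cmp)
[5] flags=1001 HI?F → skip
[6] flags=1001 LT?F → skip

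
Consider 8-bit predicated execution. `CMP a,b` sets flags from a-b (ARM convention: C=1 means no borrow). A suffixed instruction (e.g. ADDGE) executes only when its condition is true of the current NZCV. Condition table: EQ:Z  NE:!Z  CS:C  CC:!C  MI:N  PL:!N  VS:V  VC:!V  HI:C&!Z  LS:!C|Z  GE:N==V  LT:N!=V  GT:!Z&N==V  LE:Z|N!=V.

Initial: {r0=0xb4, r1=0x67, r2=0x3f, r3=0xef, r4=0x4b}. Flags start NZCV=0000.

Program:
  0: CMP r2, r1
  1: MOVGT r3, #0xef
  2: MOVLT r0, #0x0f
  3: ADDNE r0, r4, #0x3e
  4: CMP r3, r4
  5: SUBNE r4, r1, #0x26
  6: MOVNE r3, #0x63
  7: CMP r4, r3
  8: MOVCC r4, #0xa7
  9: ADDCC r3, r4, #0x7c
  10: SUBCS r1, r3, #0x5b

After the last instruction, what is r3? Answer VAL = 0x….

VAL = 0x23

0: ✓ CMP  NZCV=1000
1: · MOVGT
2: ✓ MOVLT  r0←0x0f
3: ✓ ADDNE  r0←0x89
4: ✓ CMP  NZCV=1010
5: ✓ SUBNE  r4←0x41
6: ✓ MOVNE  r3←0x63
7: ✓ CMP  NZCV=1000
8: ✓ MOVCC  r4←0xa7
9: ✓ ADDCC  r3←0x23
10: · SUBCS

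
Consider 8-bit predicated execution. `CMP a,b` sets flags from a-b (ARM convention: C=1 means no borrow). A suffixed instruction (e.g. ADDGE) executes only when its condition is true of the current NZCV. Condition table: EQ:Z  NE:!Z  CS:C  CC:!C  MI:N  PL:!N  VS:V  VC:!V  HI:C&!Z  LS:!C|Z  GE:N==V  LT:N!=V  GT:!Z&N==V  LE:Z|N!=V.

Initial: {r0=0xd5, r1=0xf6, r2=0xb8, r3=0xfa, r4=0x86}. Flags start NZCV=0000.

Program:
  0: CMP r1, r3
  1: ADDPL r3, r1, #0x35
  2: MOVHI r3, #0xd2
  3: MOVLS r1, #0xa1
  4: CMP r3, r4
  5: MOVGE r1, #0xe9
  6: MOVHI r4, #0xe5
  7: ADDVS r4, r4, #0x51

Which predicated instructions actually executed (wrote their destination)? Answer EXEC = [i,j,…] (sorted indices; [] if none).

[0] flags=1000 → (cmp)
[1] flags=1000 PL?F → skip
[2] flags=1000 HI?F → skip
[3] flags=1000 LS?T → r1=0xa1
[4] flags=0010 → (cmp)
[5] flags=0010 GE?T → r1=0xe9
[6] flags=0010 HI?T → r4=0xe5
[7] flags=0010 VS?F → skip

EXEC = [3,5,6]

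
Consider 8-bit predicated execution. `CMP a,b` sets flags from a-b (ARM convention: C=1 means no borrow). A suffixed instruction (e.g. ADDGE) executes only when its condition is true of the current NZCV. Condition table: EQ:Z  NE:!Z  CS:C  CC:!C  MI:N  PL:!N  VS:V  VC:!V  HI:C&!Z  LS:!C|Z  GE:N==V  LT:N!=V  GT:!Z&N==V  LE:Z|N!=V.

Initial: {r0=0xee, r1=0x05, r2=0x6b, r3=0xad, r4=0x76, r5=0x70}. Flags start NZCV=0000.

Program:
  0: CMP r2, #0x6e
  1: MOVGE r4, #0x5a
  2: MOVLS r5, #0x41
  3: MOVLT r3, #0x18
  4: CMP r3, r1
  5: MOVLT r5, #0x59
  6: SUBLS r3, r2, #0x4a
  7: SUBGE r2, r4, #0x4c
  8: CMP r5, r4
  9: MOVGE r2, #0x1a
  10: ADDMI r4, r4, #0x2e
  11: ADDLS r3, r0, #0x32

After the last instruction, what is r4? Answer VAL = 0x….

[0] flags=1000 → (cmp)
[1] flags=1000 GE?F → skip
[2] flags=1000 LS?T → r5=0x41
[3] flags=1000 LT?T → r3=0x18
[4] flags=0010 → (cmp)
[5] flags=0010 LT?F → skip
[6] flags=0010 LS?F → skip
[7] flags=0010 GE?T → r2=0x2a
[8] flags=1000 → (cmp)
[9] flags=1000 GE?F → skip
[10] flags=1000 MI?T → r4=0xa4
[11] flags=1000 LS?T → r3=0x20

VAL = 0xa4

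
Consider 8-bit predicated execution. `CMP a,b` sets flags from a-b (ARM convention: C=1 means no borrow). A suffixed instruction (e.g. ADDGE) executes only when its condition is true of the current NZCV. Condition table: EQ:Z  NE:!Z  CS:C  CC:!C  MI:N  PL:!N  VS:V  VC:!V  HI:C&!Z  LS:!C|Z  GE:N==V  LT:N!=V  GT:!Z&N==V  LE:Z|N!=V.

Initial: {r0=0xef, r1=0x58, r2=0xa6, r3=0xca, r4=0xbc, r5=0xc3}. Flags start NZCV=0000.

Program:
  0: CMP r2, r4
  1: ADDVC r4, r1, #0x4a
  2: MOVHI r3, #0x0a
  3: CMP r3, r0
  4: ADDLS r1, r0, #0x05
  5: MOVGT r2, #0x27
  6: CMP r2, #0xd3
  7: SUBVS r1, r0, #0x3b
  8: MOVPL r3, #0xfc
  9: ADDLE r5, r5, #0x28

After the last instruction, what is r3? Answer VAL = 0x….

0: ✓ CMP  NZCV=1000
1: ✓ ADDVC  r4←0xa2
2: · MOVHI
3: ✓ CMP  NZCV=1000
4: ✓ ADDLS  r1←0xf4
5: · MOVGT
6: ✓ CMP  NZCV=1000
7: · SUBVS
8: · MOVPL
9: ✓ ADDLE  r5←0xeb

VAL = 0xca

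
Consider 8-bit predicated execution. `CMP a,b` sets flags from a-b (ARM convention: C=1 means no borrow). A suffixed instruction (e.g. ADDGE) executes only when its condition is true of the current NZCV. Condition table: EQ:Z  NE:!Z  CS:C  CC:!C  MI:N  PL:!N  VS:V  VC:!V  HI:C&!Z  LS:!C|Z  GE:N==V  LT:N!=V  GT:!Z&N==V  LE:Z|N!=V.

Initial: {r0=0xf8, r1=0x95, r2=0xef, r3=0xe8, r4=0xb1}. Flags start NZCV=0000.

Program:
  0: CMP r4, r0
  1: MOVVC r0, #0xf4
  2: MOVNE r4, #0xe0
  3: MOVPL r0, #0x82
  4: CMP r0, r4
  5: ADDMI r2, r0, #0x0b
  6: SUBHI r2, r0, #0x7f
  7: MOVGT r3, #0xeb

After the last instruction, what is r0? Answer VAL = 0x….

VAL = 0xf4

0: ✓ CMP  NZCV=1000
1: ✓ MOVVC  r0←0xf4
2: ✓ MOVNE  r4←0xe0
3: · MOVPL
4: ✓ CMP  NZCV=0010
5: · ADDMI
6: ✓ SUBHI  r2←0x75
7: ✓ MOVGT  r3←0xeb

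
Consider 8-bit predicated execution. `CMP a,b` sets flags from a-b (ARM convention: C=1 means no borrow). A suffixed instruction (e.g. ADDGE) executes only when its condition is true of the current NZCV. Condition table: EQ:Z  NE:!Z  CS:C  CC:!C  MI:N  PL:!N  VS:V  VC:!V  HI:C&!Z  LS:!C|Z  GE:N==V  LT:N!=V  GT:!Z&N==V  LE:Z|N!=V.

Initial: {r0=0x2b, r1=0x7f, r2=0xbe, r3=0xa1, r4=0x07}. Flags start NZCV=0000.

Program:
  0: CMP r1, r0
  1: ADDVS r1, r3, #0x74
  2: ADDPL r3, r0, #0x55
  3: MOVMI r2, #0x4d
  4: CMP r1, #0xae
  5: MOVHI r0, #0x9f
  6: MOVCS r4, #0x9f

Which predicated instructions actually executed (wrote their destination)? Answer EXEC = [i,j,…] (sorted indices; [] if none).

EXEC = [2]

[0] flags=0010 → (cmp)
[1] flags=0010 VS?F → skip
[2] flags=0010 PL?T → r3=0x80
[3] flags=0010 MI?F → skip
[4] flags=1001 → (cmp)
[5] flags=1001 HI?F → skip
[6] flags=1001 CS?F → skip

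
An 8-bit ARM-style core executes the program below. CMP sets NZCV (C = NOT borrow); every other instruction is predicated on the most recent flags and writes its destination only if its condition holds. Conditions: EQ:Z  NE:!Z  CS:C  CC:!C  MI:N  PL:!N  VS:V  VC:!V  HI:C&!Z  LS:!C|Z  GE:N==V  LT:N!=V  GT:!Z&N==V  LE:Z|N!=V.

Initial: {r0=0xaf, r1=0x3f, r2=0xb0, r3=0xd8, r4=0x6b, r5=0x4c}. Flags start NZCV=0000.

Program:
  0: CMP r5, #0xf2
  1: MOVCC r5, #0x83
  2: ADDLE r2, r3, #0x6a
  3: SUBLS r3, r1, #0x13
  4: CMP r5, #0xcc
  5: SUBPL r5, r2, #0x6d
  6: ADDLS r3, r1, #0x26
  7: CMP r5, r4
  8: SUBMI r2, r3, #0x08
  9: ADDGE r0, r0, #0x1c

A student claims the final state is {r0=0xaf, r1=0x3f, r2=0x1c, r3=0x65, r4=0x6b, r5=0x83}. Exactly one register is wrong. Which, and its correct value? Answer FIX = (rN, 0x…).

[0] flags=0000 → (cmp)
[1] flags=0000 CC?T → r5=0x83
[2] flags=0000 LE?F → skip
[3] flags=0000 LS?T → r3=0x2c
[4] flags=1000 → (cmp)
[5] flags=1000 PL?F → skip
[6] flags=1000 LS?T → r3=0x65
[7] flags=0011 → (cmp)
[8] flags=0011 MI?F → skip
[9] flags=0011 GE?F → skip

FIX = (r2, 0xb0)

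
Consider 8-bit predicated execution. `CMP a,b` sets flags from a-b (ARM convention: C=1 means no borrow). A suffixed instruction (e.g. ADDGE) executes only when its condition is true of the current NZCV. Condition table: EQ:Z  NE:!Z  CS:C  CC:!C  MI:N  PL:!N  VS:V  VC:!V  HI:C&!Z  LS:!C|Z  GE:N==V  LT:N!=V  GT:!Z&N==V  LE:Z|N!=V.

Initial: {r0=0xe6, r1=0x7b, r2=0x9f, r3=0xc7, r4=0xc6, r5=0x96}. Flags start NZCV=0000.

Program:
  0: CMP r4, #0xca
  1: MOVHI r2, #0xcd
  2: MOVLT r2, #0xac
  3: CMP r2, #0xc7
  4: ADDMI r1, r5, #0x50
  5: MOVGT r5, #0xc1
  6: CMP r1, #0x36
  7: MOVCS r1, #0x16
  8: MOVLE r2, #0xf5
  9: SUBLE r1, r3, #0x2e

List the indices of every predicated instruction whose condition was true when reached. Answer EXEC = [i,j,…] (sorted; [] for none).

0: ✓ CMP  NZCV=1000
1: · MOVHI
2: ✓ MOVLT  r2←0xac
3: ✓ CMP  NZCV=1000
4: ✓ ADDMI  r1←0xe6
5: · MOVGT
6: ✓ CMP  NZCV=1010
7: ✓ MOVCS  r1←0x16
8: ✓ MOVLE  r2←0xf5
9: ✓ SUBLE  r1←0x99

EXEC = [2,4,7,8,9]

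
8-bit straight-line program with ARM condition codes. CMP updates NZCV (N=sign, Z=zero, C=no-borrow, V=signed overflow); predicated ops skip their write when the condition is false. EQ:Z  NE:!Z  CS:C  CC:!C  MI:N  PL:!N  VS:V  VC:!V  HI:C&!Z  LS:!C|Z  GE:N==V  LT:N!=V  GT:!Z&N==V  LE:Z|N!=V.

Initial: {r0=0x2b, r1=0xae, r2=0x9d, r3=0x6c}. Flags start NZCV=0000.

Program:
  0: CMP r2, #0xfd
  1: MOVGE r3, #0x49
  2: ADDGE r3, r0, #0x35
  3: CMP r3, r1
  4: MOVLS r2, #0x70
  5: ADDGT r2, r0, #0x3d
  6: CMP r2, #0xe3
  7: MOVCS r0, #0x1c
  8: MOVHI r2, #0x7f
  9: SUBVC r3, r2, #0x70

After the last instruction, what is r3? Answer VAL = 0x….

VAL = 0x6c

[0] flags=1000 → (cmp)
[1] flags=1000 GE?F → skip
[2] flags=1000 GE?F → skip
[3] flags=1001 → (cmp)
[4] flags=1001 LS?T → r2=0x70
[5] flags=1001 GT?T → r2=0x68
[6] flags=1001 → (cmp)
[7] flags=1001 CS?F → skip
[8] flags=1001 HI?F → skip
[9] flags=1001 VC?F → skip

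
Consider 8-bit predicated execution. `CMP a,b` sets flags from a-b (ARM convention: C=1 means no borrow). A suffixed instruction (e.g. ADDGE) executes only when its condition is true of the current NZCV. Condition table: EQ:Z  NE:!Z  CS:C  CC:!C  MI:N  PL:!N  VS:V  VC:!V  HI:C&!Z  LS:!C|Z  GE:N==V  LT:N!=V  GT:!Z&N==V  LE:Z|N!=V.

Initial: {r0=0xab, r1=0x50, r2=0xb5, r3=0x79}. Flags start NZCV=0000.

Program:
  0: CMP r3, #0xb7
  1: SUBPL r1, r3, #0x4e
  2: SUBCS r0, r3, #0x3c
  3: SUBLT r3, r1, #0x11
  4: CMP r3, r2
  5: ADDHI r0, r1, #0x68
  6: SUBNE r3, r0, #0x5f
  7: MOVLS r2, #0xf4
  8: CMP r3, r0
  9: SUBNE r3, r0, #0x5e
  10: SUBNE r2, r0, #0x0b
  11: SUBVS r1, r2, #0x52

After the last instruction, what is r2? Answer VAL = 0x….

0: ✓ CMP  NZCV=1001
1: · SUBPL
2: · SUBCS
3: · SUBLT
4: ✓ CMP  NZCV=1001
5: · ADDHI
6: ✓ SUBNE  r3←0x4c
7: ✓ MOVLS  r2←0xf4
8: ✓ CMP  NZCV=1001
9: ✓ SUBNE  r3←0x4d
10: ✓ SUBNE  r2←0xa0
11: ✓ SUBVS  r1←0x4e

VAL = 0xa0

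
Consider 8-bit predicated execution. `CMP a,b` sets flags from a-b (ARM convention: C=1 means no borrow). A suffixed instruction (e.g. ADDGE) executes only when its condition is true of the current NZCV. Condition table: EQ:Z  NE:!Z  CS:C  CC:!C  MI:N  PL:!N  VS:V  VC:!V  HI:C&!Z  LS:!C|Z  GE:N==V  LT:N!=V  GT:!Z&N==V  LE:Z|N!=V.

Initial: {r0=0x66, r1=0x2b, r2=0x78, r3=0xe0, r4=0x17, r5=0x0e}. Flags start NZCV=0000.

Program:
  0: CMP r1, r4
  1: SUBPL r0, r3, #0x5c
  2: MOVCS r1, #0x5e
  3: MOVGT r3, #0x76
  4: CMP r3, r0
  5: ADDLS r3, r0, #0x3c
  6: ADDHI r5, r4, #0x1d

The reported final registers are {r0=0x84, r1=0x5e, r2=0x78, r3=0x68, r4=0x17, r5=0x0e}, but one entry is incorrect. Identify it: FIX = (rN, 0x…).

FIX = (r3, 0xc0)

[0] flags=0010 → (cmp)
[1] flags=0010 PL?T → r0=0x84
[2] flags=0010 CS?T → r1=0x5e
[3] flags=0010 GT?T → r3=0x76
[4] flags=1001 → (cmp)
[5] flags=1001 LS?T → r3=0xc0
[6] flags=1001 HI?F → skip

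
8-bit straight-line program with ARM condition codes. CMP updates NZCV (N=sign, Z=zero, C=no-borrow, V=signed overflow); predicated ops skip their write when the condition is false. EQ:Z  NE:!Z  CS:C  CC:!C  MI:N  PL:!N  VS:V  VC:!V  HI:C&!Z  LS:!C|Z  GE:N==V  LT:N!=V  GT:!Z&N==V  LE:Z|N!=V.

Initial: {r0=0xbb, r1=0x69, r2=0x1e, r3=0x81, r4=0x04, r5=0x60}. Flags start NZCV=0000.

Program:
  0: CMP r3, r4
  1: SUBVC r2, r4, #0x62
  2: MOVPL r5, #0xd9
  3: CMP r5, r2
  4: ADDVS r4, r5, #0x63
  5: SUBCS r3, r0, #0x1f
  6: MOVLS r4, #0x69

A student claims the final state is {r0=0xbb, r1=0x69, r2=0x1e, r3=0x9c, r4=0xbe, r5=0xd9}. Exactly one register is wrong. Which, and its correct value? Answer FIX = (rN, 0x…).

FIX = (r4, 0x04)

0: ✓ CMP  NZCV=0011
1: · SUBVC
2: ✓ MOVPL  r5←0xd9
3: ✓ CMP  NZCV=1010
4: · ADDVS
5: ✓ SUBCS  r3←0x9c
6: · MOVLS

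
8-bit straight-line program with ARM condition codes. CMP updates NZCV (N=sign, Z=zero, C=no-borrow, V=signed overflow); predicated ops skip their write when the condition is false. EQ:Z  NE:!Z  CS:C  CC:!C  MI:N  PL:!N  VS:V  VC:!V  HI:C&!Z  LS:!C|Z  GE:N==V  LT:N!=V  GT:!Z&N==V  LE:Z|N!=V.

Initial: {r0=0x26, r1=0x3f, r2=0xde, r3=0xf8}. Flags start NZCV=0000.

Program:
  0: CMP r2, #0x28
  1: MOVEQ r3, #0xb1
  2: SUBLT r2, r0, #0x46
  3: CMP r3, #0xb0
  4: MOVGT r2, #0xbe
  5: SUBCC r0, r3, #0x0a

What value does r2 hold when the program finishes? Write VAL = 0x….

[0] flags=1010 → (cmp)
[1] flags=1010 EQ?F → skip
[2] flags=1010 LT?T → r2=0xe0
[3] flags=0010 → (cmp)
[4] flags=0010 GT?T → r2=0xbe
[5] flags=0010 CC?F → skip

VAL = 0xbe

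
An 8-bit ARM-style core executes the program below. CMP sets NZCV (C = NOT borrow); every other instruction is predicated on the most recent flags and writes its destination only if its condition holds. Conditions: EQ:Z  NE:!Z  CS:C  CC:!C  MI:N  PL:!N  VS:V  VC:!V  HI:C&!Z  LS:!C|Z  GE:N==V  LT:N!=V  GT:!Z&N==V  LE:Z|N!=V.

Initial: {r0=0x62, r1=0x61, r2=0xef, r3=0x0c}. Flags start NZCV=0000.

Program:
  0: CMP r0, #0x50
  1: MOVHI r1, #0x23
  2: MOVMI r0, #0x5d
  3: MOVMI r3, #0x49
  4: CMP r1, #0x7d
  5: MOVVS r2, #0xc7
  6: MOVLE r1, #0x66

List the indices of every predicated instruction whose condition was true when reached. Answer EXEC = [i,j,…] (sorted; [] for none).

0: ✓ CMP  NZCV=0010
1: ✓ MOVHI  r1←0x23
2: · MOVMI
3: · MOVMI
4: ✓ CMP  NZCV=1000
5: · MOVVS
6: ✓ MOVLE  r1←0x66

EXEC = [1,6]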